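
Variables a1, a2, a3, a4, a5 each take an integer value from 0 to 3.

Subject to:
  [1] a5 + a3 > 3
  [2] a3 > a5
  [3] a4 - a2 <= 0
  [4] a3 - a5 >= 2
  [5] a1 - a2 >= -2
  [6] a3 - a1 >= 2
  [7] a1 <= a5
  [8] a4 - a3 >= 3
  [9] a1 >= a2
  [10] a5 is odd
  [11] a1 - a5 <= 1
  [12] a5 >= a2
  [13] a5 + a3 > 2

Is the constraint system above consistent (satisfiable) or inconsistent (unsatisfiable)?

Constraints 3, 4, 5, 8, and 11 give a3 − a5 ≥ 2, a5 − a1 ≥ -1, a1 − a2 ≥ -2, a2 − a4 ≥ 0, a4 − a3 ≥ 3.
Adding all 5 inequalities: the left sides telescope to 0, and the right sides sum to 2 + (-1) + (-2) + 0 + 3 = 2. So 0 ≥ 2, which is false.

Unsatisfiable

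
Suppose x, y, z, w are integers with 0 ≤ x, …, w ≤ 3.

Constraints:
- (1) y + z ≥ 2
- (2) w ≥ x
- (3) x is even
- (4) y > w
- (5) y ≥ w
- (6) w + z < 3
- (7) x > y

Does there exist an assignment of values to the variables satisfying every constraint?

Unsatisfiable

Constraints 2, 5, and 7 give w ≤ y, y < x, x ≤ w. Chaining: w ≤ y < x ≤ w, which forces w < w — impossible.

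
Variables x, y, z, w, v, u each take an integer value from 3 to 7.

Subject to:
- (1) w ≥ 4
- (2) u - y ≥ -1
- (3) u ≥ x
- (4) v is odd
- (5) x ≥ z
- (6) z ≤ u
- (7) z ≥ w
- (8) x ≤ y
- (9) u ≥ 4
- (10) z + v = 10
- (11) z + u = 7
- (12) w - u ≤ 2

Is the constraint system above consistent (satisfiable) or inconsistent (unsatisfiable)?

Unsatisfiable

From constraints 1 and 7: z ≥ w ≥ 4. From constraint 9: u ≥ 4. Hence z + u ≥ 8. But constraint 11 requires z + u = 7, and 7 < 8. Contradiction.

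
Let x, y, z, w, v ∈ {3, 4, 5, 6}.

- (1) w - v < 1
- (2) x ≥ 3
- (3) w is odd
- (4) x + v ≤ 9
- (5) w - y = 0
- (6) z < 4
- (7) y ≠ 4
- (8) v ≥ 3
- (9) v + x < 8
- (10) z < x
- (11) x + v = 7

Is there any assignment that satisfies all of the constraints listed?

Satisfiable

The assignment x = 4, y = 3, z = 3, w = 3, v = 3 works:
  constraint 1 holds since w - v = 0.
  constraint 4 holds since x + v = 7.
The rest check out directly.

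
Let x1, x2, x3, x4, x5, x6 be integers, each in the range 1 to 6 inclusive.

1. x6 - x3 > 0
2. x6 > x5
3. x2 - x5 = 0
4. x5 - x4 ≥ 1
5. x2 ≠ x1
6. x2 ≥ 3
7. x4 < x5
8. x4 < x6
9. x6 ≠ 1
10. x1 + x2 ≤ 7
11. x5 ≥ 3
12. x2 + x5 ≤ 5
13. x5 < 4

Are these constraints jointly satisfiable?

From constraint 6: x2 ≥ 3. From constraint 11: x5 ≥ 3. Hence x2 + x5 ≥ 6. But constraint 12 requires x2 + x5 ≤ 5, and 5 < 6. Contradiction.

Unsatisfiable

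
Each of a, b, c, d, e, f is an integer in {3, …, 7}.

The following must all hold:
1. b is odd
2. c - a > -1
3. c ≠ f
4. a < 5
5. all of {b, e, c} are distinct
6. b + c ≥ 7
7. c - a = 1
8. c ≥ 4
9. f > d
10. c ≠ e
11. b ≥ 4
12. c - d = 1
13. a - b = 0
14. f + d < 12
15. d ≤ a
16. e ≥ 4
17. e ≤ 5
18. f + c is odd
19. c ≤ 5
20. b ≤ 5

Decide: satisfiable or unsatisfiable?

Constraints 8, 11, 16, 17, 19, and 20 confine each of b, e, c to the 2 values {4, 5}.
Constraint 5 requires all 3 of them to be distinct, but only 2 values are available — impossible by the pigeonhole principle.

Unsatisfiable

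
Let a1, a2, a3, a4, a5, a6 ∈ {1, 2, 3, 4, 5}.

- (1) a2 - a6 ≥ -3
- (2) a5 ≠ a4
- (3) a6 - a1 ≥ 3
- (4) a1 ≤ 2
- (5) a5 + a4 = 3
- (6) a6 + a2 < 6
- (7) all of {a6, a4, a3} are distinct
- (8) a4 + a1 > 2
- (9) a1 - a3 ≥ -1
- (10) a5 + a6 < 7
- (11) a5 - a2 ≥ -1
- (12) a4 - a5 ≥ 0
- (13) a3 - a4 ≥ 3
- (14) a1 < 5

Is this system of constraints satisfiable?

Constraints 1, 3, 9, 11, 12, and 13 give a3 − a4 ≥ 3, a4 − a5 ≥ 0, a5 − a2 ≥ -1, a2 − a6 ≥ -3, a6 − a1 ≥ 3, a1 − a3 ≥ -1.
Adding all 6 inequalities: the left sides telescope to 0, and the right sides sum to 3 + 0 + (-1) + (-3) + 3 + (-1) = 1. So 0 ≥ 1, which is false.

Unsatisfiable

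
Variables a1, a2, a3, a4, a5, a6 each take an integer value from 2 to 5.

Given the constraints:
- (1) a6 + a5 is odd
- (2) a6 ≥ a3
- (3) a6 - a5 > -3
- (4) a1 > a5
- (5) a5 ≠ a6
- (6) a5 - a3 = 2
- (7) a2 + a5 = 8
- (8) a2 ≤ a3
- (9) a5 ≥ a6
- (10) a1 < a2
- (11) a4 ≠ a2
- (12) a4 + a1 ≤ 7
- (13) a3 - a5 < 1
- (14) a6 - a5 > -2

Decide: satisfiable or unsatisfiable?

Unsatisfiable

Constraints 2, 4, 8, 9, and 10 give a5 < a1, a1 < a2, a2 ≤ a3, a3 ≤ a6, a6 ≤ a5. Chaining: a5 < a1 < a2 ≤ a3 ≤ a6 ≤ a5, which forces a5 < a5 — impossible.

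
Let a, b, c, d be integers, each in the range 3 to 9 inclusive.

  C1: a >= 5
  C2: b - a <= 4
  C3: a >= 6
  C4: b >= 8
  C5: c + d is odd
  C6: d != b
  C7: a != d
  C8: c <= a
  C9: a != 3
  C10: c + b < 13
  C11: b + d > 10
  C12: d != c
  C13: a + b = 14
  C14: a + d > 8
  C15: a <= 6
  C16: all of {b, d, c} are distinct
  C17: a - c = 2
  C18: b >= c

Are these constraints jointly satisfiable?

Take a = 6, b = 8, c = 4, d = 3. Then constraint 2: b - a = 2; constraint 10: c + b = 12; constraint 11: b + d = 11, and every other listed constraint is also met.

Satisfiable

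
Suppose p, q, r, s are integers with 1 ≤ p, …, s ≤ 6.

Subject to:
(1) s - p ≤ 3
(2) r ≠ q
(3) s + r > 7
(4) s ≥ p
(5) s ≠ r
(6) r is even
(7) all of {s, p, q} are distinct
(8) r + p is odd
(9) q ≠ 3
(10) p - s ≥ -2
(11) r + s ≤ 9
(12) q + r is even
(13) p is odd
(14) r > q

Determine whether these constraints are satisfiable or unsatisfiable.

Satisfiable

Setting (p, q, r, s) = (1, 4, 6, 2) satisfies everything: constraint 1: s - p = 1; constraint 3: s + r = 8; constraint 10: p - s = -1, and the others follow.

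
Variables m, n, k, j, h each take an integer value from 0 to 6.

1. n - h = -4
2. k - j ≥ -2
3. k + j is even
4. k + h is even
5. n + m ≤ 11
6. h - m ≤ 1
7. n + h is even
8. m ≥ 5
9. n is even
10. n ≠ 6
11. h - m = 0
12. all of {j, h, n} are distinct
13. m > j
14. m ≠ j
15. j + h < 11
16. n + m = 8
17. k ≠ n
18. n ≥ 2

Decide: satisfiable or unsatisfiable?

Satisfiable

Take m = 6, n = 2, k = 4, j = 4, h = 6. Then constraint 1: n - h = -4; constraint 2: k - j = 0, and every other listed constraint is also met.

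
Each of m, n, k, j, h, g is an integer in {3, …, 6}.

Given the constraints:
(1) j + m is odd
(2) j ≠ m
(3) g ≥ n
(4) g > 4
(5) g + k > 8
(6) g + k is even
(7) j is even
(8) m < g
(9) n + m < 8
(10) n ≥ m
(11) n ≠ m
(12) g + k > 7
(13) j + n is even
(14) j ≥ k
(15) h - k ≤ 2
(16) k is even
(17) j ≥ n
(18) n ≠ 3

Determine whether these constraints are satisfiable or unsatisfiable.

One satisfying assignment is m = 3, n = 4, k = 4, j = 4, h = 4, g = 6.
For the less obvious constraints — constraint 5: g + k = 10; constraint 9: n + m = 7; constraint 12: g + k = 10 — and the others hold by inspection.

Satisfiable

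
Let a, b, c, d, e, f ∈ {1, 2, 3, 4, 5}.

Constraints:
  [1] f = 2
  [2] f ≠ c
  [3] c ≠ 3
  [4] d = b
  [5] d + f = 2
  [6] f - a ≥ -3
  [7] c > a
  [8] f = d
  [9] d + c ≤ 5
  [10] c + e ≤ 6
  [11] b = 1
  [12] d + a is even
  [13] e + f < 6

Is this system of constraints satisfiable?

Unsatisfiable

Constraint 1 fixes f = 2 and constraint 11 fixes b = 1. Constraints 4 and 8 give f = d = b, so f = b. But 2 ≠ 1 — contradiction.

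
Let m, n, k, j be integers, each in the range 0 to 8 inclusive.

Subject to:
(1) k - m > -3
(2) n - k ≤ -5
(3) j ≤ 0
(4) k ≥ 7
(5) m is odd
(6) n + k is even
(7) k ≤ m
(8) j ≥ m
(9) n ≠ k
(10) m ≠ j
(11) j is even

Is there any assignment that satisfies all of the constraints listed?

From constraints 4 and 7: m ≥ k and k ≥ 7, so m ≥ 7. From constraints 3 and 8: m ≤ j and j ≤ 0, so m ≤ 0. But 0 < 7, so no value of m works.

Unsatisfiable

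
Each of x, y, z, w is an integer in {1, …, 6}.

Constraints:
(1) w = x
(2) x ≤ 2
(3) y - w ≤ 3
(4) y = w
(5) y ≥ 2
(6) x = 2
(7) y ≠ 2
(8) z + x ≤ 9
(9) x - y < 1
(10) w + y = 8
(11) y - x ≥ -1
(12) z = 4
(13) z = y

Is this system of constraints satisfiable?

Unsatisfiable

Constraint 12 fixes z = 4 and constraint 6 fixes x = 2. Constraints 1, 4, and 13 give z = y = w = x, so z = x. But 4 ≠ 2 — contradiction.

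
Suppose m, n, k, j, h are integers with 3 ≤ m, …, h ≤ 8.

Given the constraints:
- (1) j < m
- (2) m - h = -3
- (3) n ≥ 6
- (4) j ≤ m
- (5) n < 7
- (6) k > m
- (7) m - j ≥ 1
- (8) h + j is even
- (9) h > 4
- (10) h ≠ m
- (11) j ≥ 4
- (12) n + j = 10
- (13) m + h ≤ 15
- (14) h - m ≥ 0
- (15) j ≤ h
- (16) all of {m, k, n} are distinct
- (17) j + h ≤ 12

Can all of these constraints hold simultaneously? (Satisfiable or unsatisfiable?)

Satisfiable

Try m = 5, n = 6, k = 7, j = 4, h = 8.
Check constraint 2: m - h = -3; constraint 7: m - j = 1; constraint 12: n + j = 10. The remaining constraints are straightforward to verify.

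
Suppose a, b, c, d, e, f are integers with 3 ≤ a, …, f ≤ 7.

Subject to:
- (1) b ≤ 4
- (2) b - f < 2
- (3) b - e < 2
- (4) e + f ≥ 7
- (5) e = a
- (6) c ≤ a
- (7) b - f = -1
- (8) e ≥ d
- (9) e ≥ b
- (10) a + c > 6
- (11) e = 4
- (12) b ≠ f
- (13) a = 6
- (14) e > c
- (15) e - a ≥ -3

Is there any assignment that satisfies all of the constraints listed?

Constraint 11 fixes e = 4 and constraint 13 fixes a = 6, but constraint 5 requires e = a. Since 4 ≠ 6, contradiction.

Unsatisfiable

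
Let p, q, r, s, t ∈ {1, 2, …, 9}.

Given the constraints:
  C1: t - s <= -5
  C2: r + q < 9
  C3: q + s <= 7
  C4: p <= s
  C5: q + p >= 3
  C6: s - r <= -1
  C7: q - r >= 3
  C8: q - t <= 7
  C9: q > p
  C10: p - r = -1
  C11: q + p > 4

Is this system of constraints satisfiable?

Unsatisfiable

Constraints 1, 6, 7, and 8 give r − s ≥ 1, s − t ≥ 5, t − q ≥ -7, q − r ≥ 3.
Adding all 4 inequalities: the left sides telescope to 0, and the right sides sum to 1 + 5 + (-7) + 3 = 2. So 0 ≥ 2, which is false.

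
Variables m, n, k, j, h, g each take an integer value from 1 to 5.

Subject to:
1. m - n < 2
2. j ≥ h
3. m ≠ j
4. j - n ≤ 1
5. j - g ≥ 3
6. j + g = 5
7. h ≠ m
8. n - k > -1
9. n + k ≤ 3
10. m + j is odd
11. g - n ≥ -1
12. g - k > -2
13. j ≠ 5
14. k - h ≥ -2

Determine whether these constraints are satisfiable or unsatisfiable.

Constraints 4, 5, and 11 give g − n ≥ -1, n − j ≥ -1, j − g ≥ 3.
Adding all 3 inequalities: the left sides telescope to 0, and the right sides sum to (-1) + (-1) + 3 = 1. So 0 ≥ 1, which is false.

Unsatisfiable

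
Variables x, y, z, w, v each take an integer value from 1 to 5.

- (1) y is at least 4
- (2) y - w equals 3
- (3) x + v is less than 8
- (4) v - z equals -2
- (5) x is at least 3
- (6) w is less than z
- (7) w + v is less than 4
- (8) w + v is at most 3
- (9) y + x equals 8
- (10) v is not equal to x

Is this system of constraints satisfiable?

The assignment x = 4, y = 4, z = 3, w = 1, v = 1 works:
  constraint 2 holds since y - w = 3.
  constraint 3 holds since x + v = 5.
The rest check out directly.

Satisfiable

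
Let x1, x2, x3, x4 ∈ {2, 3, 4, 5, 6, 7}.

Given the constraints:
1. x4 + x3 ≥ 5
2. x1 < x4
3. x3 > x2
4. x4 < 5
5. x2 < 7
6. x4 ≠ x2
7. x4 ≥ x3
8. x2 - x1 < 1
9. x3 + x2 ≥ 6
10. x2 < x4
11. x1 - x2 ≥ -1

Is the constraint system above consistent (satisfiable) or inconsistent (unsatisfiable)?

Try x1 = 3, x2 = 3, x3 = 4, x4 = 4.
Check constraint 1: x4 + x3 = 8; constraint 8: x2 - x1 = 0; constraint 9: x3 + x2 = 7. The remaining constraints are straightforward to verify.

Satisfiable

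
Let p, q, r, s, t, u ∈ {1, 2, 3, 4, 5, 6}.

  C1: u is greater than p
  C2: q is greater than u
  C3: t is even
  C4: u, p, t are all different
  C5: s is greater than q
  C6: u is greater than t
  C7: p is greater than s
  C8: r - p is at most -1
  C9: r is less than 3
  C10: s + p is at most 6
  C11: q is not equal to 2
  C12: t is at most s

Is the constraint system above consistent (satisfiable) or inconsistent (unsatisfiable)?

Constraints 1, 2, 5, and 7 give q < s, s < p, p < u, u < q. Chaining: q < s < p < u < q, which forces q < q — impossible.

Unsatisfiable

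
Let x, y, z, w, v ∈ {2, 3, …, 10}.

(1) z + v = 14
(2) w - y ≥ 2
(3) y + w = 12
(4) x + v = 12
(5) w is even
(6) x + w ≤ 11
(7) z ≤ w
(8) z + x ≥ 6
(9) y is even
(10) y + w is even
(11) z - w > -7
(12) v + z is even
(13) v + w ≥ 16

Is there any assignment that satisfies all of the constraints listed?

Setting (x, y, z, w, v) = (2, 4, 4, 8, 10) satisfies everything: constraint 1: z + v = 14; constraint 2: w - y = 4, and the others follow.

Satisfiable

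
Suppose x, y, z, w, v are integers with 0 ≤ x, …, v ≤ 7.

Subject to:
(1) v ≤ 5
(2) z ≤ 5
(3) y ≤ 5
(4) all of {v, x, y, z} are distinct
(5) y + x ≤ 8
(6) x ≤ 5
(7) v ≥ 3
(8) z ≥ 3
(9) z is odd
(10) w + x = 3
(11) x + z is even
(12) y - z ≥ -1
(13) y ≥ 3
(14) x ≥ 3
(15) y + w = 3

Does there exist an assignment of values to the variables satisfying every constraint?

Constraints 1, 2, 3, 6, 7, 8, 13, and 14 confine each of v, x, y, z to the 3 values {3, …, 5}.
Constraint 4 requires all 4 of them to be distinct, but only 3 values are available — impossible by the pigeonhole principle.

Unsatisfiable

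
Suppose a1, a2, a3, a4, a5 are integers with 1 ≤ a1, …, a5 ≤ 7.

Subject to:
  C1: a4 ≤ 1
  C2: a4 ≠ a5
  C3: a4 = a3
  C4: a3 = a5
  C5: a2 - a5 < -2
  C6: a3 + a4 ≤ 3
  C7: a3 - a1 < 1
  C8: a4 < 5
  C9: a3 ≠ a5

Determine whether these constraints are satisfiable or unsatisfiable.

From constraints 3 and 4, a4 = a3 = a5, so a4 = a5. But constraint 2 says a4 ≠ a5. Contradiction.

Unsatisfiable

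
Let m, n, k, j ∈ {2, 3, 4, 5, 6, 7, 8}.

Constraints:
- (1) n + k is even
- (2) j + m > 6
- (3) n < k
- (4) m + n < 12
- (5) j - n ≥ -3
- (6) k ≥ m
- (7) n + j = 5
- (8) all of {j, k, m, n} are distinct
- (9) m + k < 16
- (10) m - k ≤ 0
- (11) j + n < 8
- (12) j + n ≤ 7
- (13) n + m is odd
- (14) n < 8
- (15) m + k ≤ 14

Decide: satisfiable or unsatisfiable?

Satisfiable

Try m = 6, n = 3, k = 7, j = 2.
Check constraint 2: j + m = 8; constraint 4: m + n = 9; constraint 5: j - n = -1. The remaining constraints are straightforward to verify.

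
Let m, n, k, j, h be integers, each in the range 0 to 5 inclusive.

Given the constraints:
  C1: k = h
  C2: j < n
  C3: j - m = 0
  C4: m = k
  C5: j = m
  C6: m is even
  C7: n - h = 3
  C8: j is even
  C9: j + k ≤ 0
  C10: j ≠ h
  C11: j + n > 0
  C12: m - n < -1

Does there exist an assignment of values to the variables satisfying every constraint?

Unsatisfiable

From constraints 1, 4, and 5, j = m = k = h, so j = h. But constraint 10 says j ≠ h. Contradiction.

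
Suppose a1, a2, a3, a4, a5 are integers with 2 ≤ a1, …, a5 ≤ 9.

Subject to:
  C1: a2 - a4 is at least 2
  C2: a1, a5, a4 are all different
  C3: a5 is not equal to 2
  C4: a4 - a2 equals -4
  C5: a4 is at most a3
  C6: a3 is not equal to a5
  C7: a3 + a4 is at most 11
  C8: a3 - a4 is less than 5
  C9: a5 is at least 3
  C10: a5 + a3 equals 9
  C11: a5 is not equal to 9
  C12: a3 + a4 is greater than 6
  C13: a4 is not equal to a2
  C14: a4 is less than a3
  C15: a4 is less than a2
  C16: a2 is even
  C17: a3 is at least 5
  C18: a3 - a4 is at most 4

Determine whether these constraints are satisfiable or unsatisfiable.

Take a1 = 6, a2 = 6, a3 = 6, a4 = 2, a5 = 3. Then constraint 1: a2 - a4 = 4; constraint 4: a4 - a2 = -4, and every other listed constraint is also met.

Satisfiable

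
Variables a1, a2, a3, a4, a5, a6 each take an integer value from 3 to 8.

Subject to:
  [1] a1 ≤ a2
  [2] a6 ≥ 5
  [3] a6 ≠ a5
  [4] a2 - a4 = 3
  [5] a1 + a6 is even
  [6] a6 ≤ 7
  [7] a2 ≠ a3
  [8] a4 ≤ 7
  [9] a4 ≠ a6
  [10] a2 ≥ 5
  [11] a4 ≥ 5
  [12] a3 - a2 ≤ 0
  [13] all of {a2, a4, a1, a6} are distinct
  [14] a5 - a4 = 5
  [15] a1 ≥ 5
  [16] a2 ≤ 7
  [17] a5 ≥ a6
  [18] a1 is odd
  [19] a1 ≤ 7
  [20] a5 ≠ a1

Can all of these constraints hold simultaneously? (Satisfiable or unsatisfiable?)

Constraints 2, 6, 8, 10, 11, 15, 16, and 19 confine each of a2, a4, a1, a6 to the 3 values {5, …, 7}.
Constraint 13 requires all 4 of them to be distinct, but only 3 values are available — impossible by the pigeonhole principle.

Unsatisfiable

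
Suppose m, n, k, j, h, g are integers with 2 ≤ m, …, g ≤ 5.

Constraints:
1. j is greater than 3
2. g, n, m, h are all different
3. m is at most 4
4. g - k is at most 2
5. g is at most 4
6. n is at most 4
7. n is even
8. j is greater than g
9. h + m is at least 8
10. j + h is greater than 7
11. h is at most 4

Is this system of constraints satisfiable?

Constraints 3, 5, 6, and 11 confine each of g, n, m, h to the 3 values {2, …, 4} (the domain already gives each ≥ 2).
Constraint 2 requires all 4 of them to be distinct, but only 3 values are available — impossible by the pigeonhole principle.

Unsatisfiable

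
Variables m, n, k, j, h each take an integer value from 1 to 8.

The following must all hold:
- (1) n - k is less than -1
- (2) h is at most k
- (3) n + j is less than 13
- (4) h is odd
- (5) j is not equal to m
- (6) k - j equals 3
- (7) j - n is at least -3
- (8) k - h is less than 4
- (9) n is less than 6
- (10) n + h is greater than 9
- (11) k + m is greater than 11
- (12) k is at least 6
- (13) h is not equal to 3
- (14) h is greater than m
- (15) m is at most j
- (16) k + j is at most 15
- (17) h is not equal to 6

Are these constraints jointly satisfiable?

One satisfying assignment is m = 4, n = 5, k = 8, j = 5, h = 7.
For the less obvious constraints — constraint 1: n - k = -3; constraint 3: n + j = 10; constraint 6: k - j = 3 — and the others hold by inspection.

Satisfiable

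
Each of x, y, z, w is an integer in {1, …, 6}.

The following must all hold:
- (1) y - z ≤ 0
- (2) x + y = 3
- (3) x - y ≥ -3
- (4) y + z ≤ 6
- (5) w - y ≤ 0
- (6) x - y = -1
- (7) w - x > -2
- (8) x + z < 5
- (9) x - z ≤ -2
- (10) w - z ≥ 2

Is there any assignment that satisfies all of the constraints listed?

Constraints 3, 5, 9, and 10 give z − x ≥ 2, x − y ≥ -3, y − w ≥ 0, w − z ≥ 2.
Adding all 4 inequalities: the left sides telescope to 0, and the right sides sum to 2 + (-3) + 0 + 2 = 1. So 0 ≥ 1, which is false.

Unsatisfiable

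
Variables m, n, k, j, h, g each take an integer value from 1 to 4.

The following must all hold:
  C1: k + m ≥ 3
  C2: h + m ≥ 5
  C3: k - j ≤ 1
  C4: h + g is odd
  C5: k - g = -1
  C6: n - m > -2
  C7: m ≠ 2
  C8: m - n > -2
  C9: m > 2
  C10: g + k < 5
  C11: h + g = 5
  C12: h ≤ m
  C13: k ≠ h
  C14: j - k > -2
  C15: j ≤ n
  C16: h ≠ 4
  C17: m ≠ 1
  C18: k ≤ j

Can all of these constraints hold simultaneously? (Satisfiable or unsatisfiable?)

Satisfiable

The assignment m = 4, n = 3, k = 1, j = 1, h = 3, g = 2 works:
  constraint 1 holds since k + m = 5.
  constraint 2 holds since h + m = 7.
The rest check out directly.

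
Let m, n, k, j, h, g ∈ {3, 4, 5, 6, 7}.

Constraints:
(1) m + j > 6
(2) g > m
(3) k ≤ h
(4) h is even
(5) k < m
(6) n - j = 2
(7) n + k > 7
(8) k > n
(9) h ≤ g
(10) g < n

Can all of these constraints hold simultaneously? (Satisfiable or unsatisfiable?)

Constraints 2, 5, 8, and 10 give m < g, g < n, n < k, k < m. Chaining: m < g < n < k < m, which forces m < m — impossible.

Unsatisfiable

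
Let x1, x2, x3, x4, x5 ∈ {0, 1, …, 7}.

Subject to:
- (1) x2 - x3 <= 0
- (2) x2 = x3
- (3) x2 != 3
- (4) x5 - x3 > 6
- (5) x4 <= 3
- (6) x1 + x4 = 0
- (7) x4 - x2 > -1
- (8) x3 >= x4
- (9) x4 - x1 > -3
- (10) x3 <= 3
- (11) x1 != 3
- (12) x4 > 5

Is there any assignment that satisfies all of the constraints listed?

From constraint 12: x4 ≥ 6. From constraints 8 and 10: x4 ≤ x3 and x3 ≤ 3, so x4 ≤ 3. But 3 < 6, so no value of x4 works.

Unsatisfiable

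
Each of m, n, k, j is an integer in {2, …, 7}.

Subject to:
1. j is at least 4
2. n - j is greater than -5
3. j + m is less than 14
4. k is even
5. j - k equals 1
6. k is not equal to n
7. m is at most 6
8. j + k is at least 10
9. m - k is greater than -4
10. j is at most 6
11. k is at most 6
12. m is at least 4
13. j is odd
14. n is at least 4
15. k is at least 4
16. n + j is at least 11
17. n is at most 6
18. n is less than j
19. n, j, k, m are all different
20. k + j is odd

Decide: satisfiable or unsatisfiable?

Constraints 1, 7, 10, 11, 12, 14, 15, and 17 confine each of n, j, k, m to the 3 values {4, …, 6}.
Constraint 19 requires all 4 of them to be distinct, but only 3 values are available — impossible by the pigeonhole principle.

Unsatisfiable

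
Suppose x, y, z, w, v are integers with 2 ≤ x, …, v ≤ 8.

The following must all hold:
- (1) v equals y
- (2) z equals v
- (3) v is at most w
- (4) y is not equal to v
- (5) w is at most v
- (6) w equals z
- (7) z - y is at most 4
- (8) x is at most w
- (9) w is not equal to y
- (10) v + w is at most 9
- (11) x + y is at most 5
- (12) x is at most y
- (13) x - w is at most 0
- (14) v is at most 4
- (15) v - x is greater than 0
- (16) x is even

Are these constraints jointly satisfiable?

Unsatisfiable

From constraints 1, 2, and 6, w = z = v = y, so w = y. But constraint 9 says w ≠ y. Contradiction.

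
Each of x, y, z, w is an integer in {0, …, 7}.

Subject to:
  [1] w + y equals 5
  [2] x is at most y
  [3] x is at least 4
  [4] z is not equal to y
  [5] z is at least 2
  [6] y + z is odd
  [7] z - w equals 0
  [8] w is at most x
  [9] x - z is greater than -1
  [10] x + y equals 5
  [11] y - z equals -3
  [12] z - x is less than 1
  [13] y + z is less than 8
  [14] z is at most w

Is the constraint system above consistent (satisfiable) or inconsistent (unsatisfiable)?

Unsatisfiable

From constraints 5 and 14: w ≥ z ≥ 2. From constraints 2 and 3: y ≥ x ≥ 4. Hence w + y ≥ 6. But constraint 1 requires w + y = 5, and 5 < 6. Contradiction.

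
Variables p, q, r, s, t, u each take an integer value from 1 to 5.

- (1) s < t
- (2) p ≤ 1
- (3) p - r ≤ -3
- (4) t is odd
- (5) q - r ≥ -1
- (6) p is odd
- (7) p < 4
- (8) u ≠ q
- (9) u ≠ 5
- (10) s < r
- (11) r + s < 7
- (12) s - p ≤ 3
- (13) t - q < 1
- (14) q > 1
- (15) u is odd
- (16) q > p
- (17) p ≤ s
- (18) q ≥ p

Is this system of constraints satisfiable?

Try p = 1, q = 5, r = 4, s = 1, t = 5, u = 3.
Check constraint 3: p - r = -3; constraint 5: q - r = 1. The remaining constraints are straightforward to verify.

Satisfiable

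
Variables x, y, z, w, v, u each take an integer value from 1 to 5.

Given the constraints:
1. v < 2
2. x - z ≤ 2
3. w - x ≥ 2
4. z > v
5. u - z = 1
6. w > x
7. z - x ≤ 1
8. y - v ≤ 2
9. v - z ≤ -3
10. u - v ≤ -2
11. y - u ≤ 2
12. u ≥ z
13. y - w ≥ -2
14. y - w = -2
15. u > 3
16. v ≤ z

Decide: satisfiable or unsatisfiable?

Unsatisfiable

Constraints 3, 7, 9, 10, 11, and 13 give v − u ≥ 2, u − y ≥ -2, y − w ≥ -2, w − x ≥ 2, x − z ≥ -1, z − v ≥ 3.
Adding all 6 inequalities: the left sides telescope to 0, and the right sides sum to 2 + (-2) + (-2) + 2 + (-1) + 3 = 2. So 0 ≥ 2, which is false.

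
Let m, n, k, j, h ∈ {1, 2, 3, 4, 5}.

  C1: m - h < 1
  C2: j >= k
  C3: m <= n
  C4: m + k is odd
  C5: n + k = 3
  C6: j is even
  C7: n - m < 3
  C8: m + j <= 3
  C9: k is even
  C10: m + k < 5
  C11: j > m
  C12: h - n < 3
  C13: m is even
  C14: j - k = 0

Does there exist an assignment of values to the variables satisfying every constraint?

Unsatisfiable

Constraint 13 makes m even and constraint 9 makes k even, so m + k must be even. Constraint 4 says m + k is odd — contradiction.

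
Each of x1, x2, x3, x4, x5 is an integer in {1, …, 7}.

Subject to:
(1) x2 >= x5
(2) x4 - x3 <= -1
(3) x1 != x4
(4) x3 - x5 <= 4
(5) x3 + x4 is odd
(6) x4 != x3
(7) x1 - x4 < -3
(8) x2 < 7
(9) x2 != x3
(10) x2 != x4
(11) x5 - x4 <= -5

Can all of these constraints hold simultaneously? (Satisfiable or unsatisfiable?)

Constraints 2, 4, and 11 give x3 − x4 ≥ 1, x4 − x5 ≥ 5, x5 − x3 ≥ -4.
Adding all 3 inequalities: the left sides telescope to 0, and the right sides sum to 1 + 5 + (-4) = 2. So 0 ≥ 2, which is false.

Unsatisfiable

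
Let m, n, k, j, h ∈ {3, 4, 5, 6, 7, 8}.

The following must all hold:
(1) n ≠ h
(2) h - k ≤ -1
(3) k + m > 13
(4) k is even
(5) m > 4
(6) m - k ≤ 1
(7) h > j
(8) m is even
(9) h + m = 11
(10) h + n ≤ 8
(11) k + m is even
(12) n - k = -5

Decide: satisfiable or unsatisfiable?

Setting (m, n, k, j, h) = (6, 3, 8, 3, 5) satisfies everything: constraint 2: h - k = -3; constraint 3: k + m = 14, and the others follow.

Satisfiable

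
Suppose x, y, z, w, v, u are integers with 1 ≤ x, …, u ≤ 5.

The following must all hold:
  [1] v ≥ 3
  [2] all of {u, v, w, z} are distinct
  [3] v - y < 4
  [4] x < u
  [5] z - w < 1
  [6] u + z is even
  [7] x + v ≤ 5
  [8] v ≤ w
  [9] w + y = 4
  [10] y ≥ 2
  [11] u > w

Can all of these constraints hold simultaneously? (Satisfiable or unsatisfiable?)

From constraints 1 and 8: w ≥ v ≥ 3. From constraint 10: y ≥ 2. Hence w + y ≥ 5. But constraint 9 requires w + y = 4, and 4 < 5. Contradiction.

Unsatisfiable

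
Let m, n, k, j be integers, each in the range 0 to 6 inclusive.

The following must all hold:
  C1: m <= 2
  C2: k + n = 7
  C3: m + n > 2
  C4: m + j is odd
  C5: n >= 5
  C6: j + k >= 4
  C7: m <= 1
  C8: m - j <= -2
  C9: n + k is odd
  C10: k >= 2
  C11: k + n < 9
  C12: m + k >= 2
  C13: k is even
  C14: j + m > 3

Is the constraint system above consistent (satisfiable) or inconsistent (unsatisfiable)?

The assignment m = 0, n = 5, k = 2, j = 5 works:
  constraint 2 holds since k + n = 7.
  constraint 3 holds since m + n = 5.
The rest check out directly.

Satisfiable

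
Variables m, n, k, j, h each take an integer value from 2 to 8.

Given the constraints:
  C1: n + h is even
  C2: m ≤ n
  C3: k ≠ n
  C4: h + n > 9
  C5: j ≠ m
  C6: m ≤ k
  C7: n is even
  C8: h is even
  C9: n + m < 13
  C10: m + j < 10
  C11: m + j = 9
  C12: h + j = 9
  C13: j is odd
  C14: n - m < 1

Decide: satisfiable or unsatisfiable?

One satisfying assignment is m = 6, n = 6, k = 8, j = 3, h = 6.
For the less obvious constraints — constraint 4: h + n = 12; constraint 9: n + m = 12 — and the others hold by inspection.

Satisfiable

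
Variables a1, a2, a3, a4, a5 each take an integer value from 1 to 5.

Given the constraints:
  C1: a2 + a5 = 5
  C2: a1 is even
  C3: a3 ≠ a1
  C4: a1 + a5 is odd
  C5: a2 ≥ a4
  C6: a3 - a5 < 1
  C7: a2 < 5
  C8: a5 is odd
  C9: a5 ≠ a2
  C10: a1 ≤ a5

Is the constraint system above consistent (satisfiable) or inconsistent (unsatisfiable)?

Try a1 = 2, a2 = 2, a3 = 3, a4 = 2, a5 = 3.
Check constraint 1: a2 + a5 = 5; constraint 2: a1 = 2 is even; constraint 6: a3 - a5 = 0. The remaining constraints are straightforward to verify.

Satisfiable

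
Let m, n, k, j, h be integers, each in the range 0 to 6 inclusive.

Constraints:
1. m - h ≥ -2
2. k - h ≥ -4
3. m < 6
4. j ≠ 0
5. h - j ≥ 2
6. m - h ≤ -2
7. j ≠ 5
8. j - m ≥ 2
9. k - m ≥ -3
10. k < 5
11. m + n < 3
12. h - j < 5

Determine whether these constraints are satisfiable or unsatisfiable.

Unsatisfiable

Constraints 1, 5, and 8 give m − h ≥ -2, h − j ≥ 2, j − m ≥ 2.
Adding all 3 inequalities: the left sides telescope to 0, and the right sides sum to (-2) + 2 + 2 = 2. So 0 ≥ 2, which is false.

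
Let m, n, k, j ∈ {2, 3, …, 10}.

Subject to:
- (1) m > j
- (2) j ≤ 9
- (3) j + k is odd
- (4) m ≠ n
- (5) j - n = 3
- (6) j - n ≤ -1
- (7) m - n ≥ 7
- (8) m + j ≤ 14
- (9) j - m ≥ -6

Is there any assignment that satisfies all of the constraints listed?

Unsatisfiable

Constraints 6, 7, and 9 give m − n ≥ 7, n − j ≥ 1, j − m ≥ -6.
Adding all 3 inequalities: the left sides telescope to 0, and the right sides sum to 7 + 1 + (-6) = 2. So 0 ≥ 2, which is false.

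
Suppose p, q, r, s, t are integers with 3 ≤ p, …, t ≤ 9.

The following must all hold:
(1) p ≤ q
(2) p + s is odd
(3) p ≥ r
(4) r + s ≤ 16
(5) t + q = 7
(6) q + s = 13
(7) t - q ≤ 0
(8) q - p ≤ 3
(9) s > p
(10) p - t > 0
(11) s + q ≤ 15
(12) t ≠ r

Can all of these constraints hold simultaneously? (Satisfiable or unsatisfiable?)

Try p = 4, q = 4, r = 4, s = 9, t = 3.
Check constraint 4: r + s = 13; constraint 5: t + q = 7; constraint 6: q + s = 13. The remaining constraints are straightforward to verify.

Satisfiable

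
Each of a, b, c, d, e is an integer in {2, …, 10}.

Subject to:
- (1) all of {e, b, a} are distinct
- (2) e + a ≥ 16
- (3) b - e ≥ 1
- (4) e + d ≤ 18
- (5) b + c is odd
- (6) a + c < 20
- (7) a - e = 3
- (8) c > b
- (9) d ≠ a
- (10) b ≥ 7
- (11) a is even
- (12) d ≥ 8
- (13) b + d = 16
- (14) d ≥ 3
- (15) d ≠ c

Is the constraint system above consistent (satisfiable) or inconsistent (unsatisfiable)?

Setting (a, b, c, d, e) = (10, 8, 9, 8, 7) satisfies everything: constraint 2: e + a = 17; constraint 3: b - e = 1, and the others follow.

Satisfiable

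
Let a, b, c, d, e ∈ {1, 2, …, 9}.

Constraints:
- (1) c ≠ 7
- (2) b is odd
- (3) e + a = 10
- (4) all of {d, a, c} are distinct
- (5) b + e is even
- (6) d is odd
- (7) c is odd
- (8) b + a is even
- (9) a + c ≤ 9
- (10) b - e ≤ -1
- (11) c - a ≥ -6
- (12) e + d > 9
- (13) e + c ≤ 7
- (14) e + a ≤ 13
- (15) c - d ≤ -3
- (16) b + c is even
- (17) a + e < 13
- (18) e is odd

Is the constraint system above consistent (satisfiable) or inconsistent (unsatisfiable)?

Setting (a, b, c, d, e) = (5, 1, 1, 7, 5) satisfies everything: constraint 3: e + a = 10; constraint 9: a + c = 6, and the others follow.

Satisfiable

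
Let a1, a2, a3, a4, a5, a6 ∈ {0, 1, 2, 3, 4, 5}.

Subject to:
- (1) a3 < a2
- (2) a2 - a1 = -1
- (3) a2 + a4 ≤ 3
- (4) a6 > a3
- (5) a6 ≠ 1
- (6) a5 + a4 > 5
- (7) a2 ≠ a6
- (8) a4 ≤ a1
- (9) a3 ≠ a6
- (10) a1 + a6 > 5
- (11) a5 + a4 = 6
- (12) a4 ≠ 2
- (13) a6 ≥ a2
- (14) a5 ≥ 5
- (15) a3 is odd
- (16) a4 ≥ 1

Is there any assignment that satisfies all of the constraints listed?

Satisfiable

Setting (a1, a2, a3, a4, a5, a6) = (3, 2, 1, 1, 5, 3) satisfies everything: constraint 2: a2 - a1 = -1; constraint 3: a2 + a4 = 3, and the others follow.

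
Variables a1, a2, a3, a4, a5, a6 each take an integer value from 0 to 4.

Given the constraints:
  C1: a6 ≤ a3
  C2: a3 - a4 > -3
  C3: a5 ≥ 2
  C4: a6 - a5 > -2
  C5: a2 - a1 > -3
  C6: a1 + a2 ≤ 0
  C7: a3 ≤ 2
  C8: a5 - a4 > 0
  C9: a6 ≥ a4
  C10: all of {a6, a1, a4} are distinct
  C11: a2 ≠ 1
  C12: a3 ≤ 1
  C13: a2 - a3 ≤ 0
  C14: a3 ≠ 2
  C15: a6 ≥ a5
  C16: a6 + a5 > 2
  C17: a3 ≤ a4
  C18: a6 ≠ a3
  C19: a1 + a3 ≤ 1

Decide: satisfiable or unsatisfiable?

Unsatisfiable

From constraints 3 and 15: a6 ≥ a5 and a5 ≥ 2, so a6 ≥ 2. From constraints 1 and 12: a6 ≤ a3 and a3 ≤ 1, so a6 ≤ 1. But 1 < 2, so no value of a6 works.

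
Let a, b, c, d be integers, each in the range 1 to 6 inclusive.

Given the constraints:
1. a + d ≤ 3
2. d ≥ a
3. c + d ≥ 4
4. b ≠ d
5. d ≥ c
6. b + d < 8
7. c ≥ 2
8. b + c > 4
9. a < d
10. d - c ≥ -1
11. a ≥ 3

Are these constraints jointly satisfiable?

Unsatisfiable

From constraint 11: a ≥ 3. From constraints 5 and 7: d ≥ c ≥ 2. Hence a + d ≥ 5. But constraint 1 requires a + d ≤ 3, and 3 < 5. Contradiction.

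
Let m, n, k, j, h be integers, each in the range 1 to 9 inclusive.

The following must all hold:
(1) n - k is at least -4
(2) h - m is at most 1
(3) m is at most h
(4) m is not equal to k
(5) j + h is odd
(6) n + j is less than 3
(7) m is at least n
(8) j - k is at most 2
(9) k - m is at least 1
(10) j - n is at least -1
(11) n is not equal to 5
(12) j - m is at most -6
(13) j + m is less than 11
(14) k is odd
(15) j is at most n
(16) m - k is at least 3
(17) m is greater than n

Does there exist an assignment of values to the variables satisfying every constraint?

Unsatisfiable

Constraints 1, 9, 10, and 12 give j − n ≥ -1, n − k ≥ -4, k − m ≥ 1, m − j ≥ 6.
Adding all 4 inequalities: the left sides telescope to 0, and the right sides sum to (-1) + (-4) + 1 + 6 = 2. So 0 ≥ 2, which is false.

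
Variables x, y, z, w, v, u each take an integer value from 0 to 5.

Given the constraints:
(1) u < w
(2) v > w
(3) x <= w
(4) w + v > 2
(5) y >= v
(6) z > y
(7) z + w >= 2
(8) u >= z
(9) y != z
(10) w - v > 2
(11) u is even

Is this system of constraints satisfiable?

Unsatisfiable

Constraints 1, 2, 5, 6, and 8 give z ≤ u, u < w, w < v, v ≤ y, y < z. Chaining: z ≤ u < w < v ≤ y < z, which forces z < z — impossible.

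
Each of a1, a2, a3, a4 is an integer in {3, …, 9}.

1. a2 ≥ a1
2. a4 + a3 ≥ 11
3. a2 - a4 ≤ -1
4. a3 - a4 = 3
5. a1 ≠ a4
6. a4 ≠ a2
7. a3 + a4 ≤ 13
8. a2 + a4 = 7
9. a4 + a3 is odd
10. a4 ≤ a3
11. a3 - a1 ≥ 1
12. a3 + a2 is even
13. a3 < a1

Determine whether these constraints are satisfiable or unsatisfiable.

Unsatisfiable

Constraints 1, 3, 10, and 13 give a3 < a1, a1 ≤ a2, a2 < a4, a4 ≤ a3. Chaining: a3 < a1 ≤ a2 < a4 ≤ a3, which forces a3 < a3 — impossible.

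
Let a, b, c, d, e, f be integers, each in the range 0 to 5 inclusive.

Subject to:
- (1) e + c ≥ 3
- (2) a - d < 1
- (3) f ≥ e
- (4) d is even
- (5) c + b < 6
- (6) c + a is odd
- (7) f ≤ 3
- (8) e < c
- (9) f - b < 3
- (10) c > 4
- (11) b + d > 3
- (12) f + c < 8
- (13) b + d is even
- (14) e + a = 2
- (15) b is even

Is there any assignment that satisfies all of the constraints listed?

Try a = 2, b = 0, c = 5, d = 4, e = 0, f = 1.
Check constraint 1: e + c = 5; constraint 2: a - d = -2. The remaining constraints are straightforward to verify.

Satisfiable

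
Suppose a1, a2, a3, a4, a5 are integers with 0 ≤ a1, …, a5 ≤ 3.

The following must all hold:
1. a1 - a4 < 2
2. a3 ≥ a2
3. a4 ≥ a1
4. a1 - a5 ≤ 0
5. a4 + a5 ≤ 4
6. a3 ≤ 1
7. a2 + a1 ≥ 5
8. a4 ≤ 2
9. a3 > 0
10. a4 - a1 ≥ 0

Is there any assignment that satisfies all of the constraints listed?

From constraints 2 and 6: a2 ≤ a3 ≤ 1. From constraints 3 and 8: a1 ≤ a4 ≤ 2. Hence a2 + a1 ≤ 3. But constraint 7 requires a2 + a1 ≥ 5, and 5 > 3. Contradiction.

Unsatisfiable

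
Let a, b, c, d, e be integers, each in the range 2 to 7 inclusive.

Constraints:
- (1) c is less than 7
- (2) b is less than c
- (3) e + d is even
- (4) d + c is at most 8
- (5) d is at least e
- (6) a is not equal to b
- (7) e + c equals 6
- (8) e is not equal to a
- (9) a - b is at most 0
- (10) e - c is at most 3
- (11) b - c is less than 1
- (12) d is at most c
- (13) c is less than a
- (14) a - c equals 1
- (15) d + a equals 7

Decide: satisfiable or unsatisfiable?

Constraints 2, 9, and 13 give c < a, a ≤ b, b < c. Chaining: c < a ≤ b < c, which forces c < c — impossible.

Unsatisfiable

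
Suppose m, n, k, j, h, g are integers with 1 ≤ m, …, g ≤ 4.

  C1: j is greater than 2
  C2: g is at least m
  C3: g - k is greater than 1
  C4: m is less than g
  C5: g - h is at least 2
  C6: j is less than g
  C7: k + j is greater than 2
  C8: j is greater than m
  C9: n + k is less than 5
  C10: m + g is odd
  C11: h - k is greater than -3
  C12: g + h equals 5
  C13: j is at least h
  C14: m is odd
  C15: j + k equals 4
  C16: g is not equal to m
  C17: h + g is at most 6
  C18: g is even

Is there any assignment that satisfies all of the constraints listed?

Try m = 1, n = 1, k = 1, j = 3, h = 1, g = 4.
Check constraint 3: g - k = 3; constraint 5: g - h = 3; constraint 7: k + j = 4. The remaining constraints are straightforward to verify.

Satisfiable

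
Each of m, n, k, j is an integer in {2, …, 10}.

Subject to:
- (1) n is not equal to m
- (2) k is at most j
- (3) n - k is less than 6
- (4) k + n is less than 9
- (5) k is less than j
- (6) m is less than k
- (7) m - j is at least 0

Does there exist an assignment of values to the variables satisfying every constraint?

Constraints 5, 6, and 7 give k < j, j ≤ m, m < k. Chaining: k < j ≤ m < k, which forces k < k — impossible.

Unsatisfiable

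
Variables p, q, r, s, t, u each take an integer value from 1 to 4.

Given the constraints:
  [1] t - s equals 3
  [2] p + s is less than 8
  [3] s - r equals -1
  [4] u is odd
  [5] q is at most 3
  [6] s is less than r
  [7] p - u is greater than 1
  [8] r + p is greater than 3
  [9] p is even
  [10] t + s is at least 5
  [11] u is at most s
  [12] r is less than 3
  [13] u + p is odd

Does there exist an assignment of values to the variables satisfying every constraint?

Satisfiable

The assignment p = 4, q = 1, r = 2, s = 1, t = 4, u = 1 works:
  constraint 1 holds since t - s = 3.
  constraint 2 holds since p + s = 5.
  constraint 3 holds since s - r = -1.
The rest check out directly.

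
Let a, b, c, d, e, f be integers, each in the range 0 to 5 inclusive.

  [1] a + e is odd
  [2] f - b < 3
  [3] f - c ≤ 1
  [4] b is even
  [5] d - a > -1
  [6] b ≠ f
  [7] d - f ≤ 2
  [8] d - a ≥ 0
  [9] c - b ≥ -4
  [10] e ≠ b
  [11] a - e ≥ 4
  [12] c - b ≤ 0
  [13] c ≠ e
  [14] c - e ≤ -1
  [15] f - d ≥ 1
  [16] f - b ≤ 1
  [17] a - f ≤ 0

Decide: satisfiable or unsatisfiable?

Constraints 8, 9, 11, 14, 15, and 16 give c − b ≥ -4, b − f ≥ -1, f − d ≥ 1, d − a ≥ 0, a − e ≥ 4, e − c ≥ 1.
Adding all 6 inequalities: the left sides telescope to 0, and the right sides sum to (-4) + (-1) + 1 + 0 + 4 + 1 = 1. So 0 ≥ 1, which is false.

Unsatisfiable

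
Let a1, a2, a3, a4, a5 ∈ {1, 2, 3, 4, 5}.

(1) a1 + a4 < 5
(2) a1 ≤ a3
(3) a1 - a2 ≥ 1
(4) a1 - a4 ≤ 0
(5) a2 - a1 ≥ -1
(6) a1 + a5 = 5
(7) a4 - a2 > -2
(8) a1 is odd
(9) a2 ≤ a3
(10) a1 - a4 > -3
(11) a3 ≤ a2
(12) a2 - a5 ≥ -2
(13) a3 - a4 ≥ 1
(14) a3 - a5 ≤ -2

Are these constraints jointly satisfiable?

Unsatisfiable

Constraints 3, 4, 12, 13, and 14 give a4 − a1 ≥ 0, a1 − a2 ≥ 1, a2 − a5 ≥ -2, a5 − a3 ≥ 2, a3 − a4 ≥ 1.
Adding all 5 inequalities: the left sides telescope to 0, and the right sides sum to 0 + 1 + (-2) + 2 + 1 = 2. So 0 ≥ 2, which is false.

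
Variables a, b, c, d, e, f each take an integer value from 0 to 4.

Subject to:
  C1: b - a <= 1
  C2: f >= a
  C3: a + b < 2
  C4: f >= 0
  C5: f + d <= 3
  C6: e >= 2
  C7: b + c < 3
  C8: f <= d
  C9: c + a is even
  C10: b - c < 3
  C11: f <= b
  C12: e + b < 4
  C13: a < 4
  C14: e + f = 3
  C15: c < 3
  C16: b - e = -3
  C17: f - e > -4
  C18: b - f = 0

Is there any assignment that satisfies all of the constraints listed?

Try a = 0, b = 0, c = 0, d = 0, e = 3, f = 0.
Check constraint 1: b - a = 0; constraint 3: a + b = 0; constraint 5: f + d = 0. The remaining constraints are straightforward to verify.

Satisfiable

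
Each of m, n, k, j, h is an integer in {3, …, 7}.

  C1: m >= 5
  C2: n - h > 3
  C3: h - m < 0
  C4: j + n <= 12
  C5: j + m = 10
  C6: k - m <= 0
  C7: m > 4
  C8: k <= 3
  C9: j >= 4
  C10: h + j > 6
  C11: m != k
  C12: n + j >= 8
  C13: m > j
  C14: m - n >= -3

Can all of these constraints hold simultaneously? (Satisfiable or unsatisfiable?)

Try m = 6, n = 7, k = 3, j = 4, h = 3.
Check constraint 2: n - h = 4; constraint 3: h - m = -3; constraint 4: j + n = 11. The remaining constraints are straightforward to verify.

Satisfiable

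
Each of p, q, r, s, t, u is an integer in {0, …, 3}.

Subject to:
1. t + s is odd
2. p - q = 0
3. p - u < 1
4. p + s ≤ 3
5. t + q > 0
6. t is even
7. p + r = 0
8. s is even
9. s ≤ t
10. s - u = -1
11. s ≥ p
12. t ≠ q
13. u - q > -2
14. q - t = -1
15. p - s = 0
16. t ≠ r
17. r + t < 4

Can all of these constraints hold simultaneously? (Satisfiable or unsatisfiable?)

Constraint 6 makes t even and constraint 8 makes s even, so t + s must be even. Constraint 1 says t + s is odd — contradiction.

Unsatisfiable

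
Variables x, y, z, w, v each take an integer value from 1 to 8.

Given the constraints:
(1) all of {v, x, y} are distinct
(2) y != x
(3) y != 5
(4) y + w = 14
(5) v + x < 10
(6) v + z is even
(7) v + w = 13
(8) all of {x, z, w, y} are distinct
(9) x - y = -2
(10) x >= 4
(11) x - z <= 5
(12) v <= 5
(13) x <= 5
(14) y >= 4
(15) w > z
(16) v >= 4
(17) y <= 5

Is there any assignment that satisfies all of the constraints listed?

Unsatisfiable

Constraints 10, 12, 13, 14, 16, and 17 confine each of v, x, y to the 2 values {4, 5}.
Constraint 1 requires all 3 of them to be distinct, but only 2 values are available — impossible by the pigeonhole principle.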